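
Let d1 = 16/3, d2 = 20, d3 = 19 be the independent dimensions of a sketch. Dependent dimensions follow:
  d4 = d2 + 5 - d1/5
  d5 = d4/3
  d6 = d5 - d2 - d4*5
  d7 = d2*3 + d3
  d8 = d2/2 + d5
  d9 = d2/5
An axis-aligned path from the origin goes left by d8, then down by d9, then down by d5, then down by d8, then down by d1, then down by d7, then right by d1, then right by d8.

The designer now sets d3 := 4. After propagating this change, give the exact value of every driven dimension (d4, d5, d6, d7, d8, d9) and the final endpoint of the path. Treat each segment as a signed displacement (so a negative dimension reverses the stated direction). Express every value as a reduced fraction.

d4 = 359/15
d5 = 359/45
d6 = -5926/45
d7 = 64
d8 = 809/45
d9 = 4
endpoint = (16/3, -4468/45)

Apply edit: d3 := 4
  d4 = d2 + 5 - d1/5 = 359/15
  d5 = d4/3 = 359/45
  d6 = d5 - d2 - d4*5 = -5926/45
  d7 = d2*3 + d3 = 64
  d8 = d2/2 + d5 = 809/45
  d9 = d2/5 = 4
Walk from origin (0, 0):
  seg 1: left by d8 = 809/45 → (-809/45, 0)
  seg 2: down by d9 = 4 → (-809/45, -4)
  seg 3: down by d5 = 359/45 → (-809/45, -539/45)
  seg 4: down by d8 = 809/45 → (-809/45, -1348/45)
  seg 5: down by d1 = 16/3 → (-809/45, -1588/45)
  seg 6: down by d7 = 64 → (-809/45, -4468/45)
  seg 7: right by d1 = 16/3 → (-569/45, -4468/45)
  seg 8: right by d8 = 809/45 → (16/3, -4468/45)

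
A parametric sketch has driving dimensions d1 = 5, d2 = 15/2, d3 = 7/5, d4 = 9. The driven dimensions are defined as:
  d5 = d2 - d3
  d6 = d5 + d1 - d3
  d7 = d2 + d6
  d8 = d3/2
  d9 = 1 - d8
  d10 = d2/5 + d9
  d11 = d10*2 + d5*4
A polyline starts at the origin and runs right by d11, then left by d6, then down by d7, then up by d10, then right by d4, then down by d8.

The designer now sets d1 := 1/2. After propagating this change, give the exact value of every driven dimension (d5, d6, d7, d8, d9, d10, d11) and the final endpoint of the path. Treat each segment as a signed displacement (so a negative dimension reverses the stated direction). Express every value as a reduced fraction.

Apply edit: d1 := 1/2
  d5 = d2 - d3 = 61/10
  d6 = d5 + d1 - d3 = 26/5
  d7 = d2 + d6 = 127/10
  d8 = d3/2 = 7/10
  d9 = 1 - d8 = 3/10
  d10 = d2/5 + d9 = 9/5
  d11 = d10*2 + d5*4 = 28
Walk from origin (0, 0):
  seg 1: right by d11 = 28 → (28, 0)
  seg 2: left by d6 = 26/5 → (114/5, 0)
  seg 3: down by d7 = 127/10 → (114/5, -127/10)
  seg 4: up by d10 = 9/5 → (114/5, -109/10)
  seg 5: right by d4 = 9 → (159/5, -109/10)
  seg 6: down by d8 = 7/10 → (159/5, -58/5)

d5 = 61/10
d6 = 26/5
d7 = 127/10
d8 = 7/10
d9 = 3/10
d10 = 9/5
d11 = 28
endpoint = (159/5, -58/5)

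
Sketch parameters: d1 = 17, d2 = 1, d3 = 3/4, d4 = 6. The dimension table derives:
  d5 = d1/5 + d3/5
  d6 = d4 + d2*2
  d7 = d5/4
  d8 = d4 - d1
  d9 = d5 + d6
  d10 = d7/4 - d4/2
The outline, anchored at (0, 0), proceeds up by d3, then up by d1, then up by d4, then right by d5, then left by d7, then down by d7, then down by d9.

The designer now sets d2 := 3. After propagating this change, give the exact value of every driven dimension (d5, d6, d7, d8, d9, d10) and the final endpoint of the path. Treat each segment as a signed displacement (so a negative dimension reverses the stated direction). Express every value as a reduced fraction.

d5 = 71/20
d6 = 12
d7 = 71/80
d8 = -11
d9 = 311/20
d10 = -889/320
endpoint = (213/80, 117/16)

Apply edit: d2 := 3
  d5 = d1/5 + d3/5 = 71/20
  d6 = d4 + d2*2 = 12
  d7 = d5/4 = 71/80
  d8 = d4 - d1 = -11
  d9 = d5 + d6 = 311/20
  d10 = d7/4 - d4/2 = -889/320
Walk from origin (0, 0):
  seg 1: up by d3 = 3/4 → (0, 3/4)
  seg 2: up by d1 = 17 → (0, 71/4)
  seg 3: up by d4 = 6 → (0, 95/4)
  seg 4: right by d5 = 71/20 → (71/20, 95/4)
  seg 5: left by d7 = 71/80 → (213/80, 95/4)
  seg 6: down by d7 = 71/80 → (213/80, 1829/80)
  seg 7: down by d9 = 311/20 → (213/80, 117/16)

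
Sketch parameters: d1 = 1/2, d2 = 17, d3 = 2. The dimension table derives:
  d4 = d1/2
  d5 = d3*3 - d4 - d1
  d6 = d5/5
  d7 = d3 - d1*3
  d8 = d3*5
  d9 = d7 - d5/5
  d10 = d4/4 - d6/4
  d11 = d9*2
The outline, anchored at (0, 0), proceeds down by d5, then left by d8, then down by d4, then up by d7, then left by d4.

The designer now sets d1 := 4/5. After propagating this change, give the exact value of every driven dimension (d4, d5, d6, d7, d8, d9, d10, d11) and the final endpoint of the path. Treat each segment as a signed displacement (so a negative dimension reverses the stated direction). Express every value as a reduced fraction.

Apply edit: d1 := 4/5
  d4 = d1/2 = 2/5
  d5 = d3*3 - d4 - d1 = 24/5
  d6 = d5/5 = 24/25
  d7 = d3 - d1*3 = -2/5
  d8 = d3*5 = 10
  d9 = d7 - d5/5 = -34/25
  d10 = d4/4 - d6/4 = -7/50
  d11 = d9*2 = -68/25
Walk from origin (0, 0):
  seg 1: down by d5 = 24/5 → (0, -24/5)
  seg 2: left by d8 = 10 → (-10, -24/5)
  seg 3: down by d4 = 2/5 → (-10, -26/5)
  seg 4: up by d7 = -2/5 → (-10, -28/5)
  seg 5: left by d4 = 2/5 → (-52/5, -28/5)

d4 = 2/5
d5 = 24/5
d6 = 24/25
d7 = -2/5
d8 = 10
d9 = -34/25
d10 = -7/50
d11 = -68/25
endpoint = (-52/5, -28/5)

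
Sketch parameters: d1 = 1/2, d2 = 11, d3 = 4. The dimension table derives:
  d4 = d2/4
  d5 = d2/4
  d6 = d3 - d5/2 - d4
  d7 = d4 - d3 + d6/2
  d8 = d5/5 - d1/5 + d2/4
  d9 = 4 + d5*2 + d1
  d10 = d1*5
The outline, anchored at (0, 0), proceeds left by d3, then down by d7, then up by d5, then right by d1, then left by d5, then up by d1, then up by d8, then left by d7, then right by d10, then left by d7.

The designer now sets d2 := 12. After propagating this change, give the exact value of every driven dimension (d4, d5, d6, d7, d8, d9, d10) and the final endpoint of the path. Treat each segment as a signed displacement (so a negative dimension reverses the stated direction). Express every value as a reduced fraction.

d4 = 3
d5 = 3
d6 = -1/2
d7 = -5/4
d8 = 7/2
d9 = 21/2
d10 = 5/2
endpoint = (-3/2, 33/4)

Apply edit: d2 := 12
  d4 = d2/4 = 3
  d5 = d2/4 = 3
  d6 = d3 - d5/2 - d4 = -1/2
  d7 = d4 - d3 + d6/2 = -5/4
  d8 = d5/5 - d1/5 + d2/4 = 7/2
  d9 = 4 + d5*2 + d1 = 21/2
  d10 = d1*5 = 5/2
Walk from origin (0, 0):
  seg 1: left by d3 = 4 → (-4, 0)
  seg 2: down by d7 = -5/4 → (-4, 5/4)
  seg 3: up by d5 = 3 → (-4, 17/4)
  seg 4: right by d1 = 1/2 → (-7/2, 17/4)
  seg 5: left by d5 = 3 → (-13/2, 17/4)
  seg 6: up by d1 = 1/2 → (-13/2, 19/4)
  seg 7: up by d8 = 7/2 → (-13/2, 33/4)
  seg 8: left by d7 = -5/4 → (-21/4, 33/4)
  seg 9: right by d10 = 5/2 → (-11/4, 33/4)
  seg 10: left by d7 = -5/4 → (-3/2, 33/4)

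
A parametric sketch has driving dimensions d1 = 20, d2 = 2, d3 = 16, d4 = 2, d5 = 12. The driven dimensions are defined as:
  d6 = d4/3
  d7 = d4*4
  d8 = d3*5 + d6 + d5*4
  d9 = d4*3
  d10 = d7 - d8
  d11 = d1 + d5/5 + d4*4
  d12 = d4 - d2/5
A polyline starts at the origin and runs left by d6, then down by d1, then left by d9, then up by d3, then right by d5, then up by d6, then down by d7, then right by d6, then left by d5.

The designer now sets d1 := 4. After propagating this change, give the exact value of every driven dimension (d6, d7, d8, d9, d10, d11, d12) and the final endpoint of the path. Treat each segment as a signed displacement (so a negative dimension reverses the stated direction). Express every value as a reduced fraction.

d6 = 2/3
d7 = 8
d8 = 386/3
d9 = 6
d10 = -362/3
d11 = 72/5
d12 = 8/5
endpoint = (-6, 14/3)

Apply edit: d1 := 4
  d6 = d4/3 = 2/3
  d7 = d4*4 = 8
  d8 = d3*5 + d6 + d5*4 = 386/3
  d9 = d4*3 = 6
  d10 = d7 - d8 = -362/3
  d11 = d1 + d5/5 + d4*4 = 72/5
  d12 = d4 - d2/5 = 8/5
Walk from origin (0, 0):
  seg 1: left by d6 = 2/3 → (-2/3, 0)
  seg 2: down by d1 = 4 → (-2/3, -4)
  seg 3: left by d9 = 6 → (-20/3, -4)
  seg 4: up by d3 = 16 → (-20/3, 12)
  seg 5: right by d5 = 12 → (16/3, 12)
  seg 6: up by d6 = 2/3 → (16/3, 38/3)
  seg 7: down by d7 = 8 → (16/3, 14/3)
  seg 8: right by d6 = 2/3 → (6, 14/3)
  seg 9: left by d5 = 12 → (-6, 14/3)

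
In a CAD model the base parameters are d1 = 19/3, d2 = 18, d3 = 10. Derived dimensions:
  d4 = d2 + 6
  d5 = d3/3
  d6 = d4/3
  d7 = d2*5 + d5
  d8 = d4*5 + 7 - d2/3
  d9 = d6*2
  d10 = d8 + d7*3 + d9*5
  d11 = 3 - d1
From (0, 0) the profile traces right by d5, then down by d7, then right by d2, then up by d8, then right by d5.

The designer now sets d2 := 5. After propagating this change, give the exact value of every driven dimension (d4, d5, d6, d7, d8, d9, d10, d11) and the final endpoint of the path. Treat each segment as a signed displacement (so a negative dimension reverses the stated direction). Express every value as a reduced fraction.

d4 = 11
d5 = 10/3
d6 = 11/3
d7 = 85/3
d8 = 181/3
d9 = 22/3
d10 = 182
d11 = -10/3
endpoint = (35/3, 32)

Apply edit: d2 := 5
  d4 = d2 + 6 = 11
  d5 = d3/3 = 10/3
  d6 = d4/3 = 11/3
  d7 = d2*5 + d5 = 85/3
  d8 = d4*5 + 7 - d2/3 = 181/3
  d9 = d6*2 = 22/3
  d10 = d8 + d7*3 + d9*5 = 182
  d11 = 3 - d1 = -10/3
Walk from origin (0, 0):
  seg 1: right by d5 = 10/3 → (10/3, 0)
  seg 2: down by d7 = 85/3 → (10/3, -85/3)
  seg 3: right by d2 = 5 → (25/3, -85/3)
  seg 4: up by d8 = 181/3 → (25/3, 32)
  seg 5: right by d5 = 10/3 → (35/3, 32)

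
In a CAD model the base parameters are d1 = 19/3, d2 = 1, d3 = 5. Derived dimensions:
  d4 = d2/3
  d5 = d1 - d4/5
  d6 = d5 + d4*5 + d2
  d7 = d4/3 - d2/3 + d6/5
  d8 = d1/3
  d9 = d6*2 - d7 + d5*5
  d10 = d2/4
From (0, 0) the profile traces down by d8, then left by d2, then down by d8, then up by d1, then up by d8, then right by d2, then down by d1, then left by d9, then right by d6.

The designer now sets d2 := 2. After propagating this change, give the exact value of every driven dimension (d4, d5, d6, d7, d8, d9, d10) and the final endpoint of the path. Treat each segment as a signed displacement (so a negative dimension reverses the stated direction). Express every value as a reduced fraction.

d4 = 2/3
d5 = 31/5
d6 = 173/15
d7 = 419/225
d8 = 19/9
d9 = 11746/225
d10 = 1/2
endpoint = (-9151/225, -19/9)

Apply edit: d2 := 2
  d4 = d2/3 = 2/3
  d5 = d1 - d4/5 = 31/5
  d6 = d5 + d4*5 + d2 = 173/15
  d7 = d4/3 - d2/3 + d6/5 = 419/225
  d8 = d1/3 = 19/9
  d9 = d6*2 - d7 + d5*5 = 11746/225
  d10 = d2/4 = 1/2
Walk from origin (0, 0):
  seg 1: down by d8 = 19/9 → (0, -19/9)
  seg 2: left by d2 = 2 → (-2, -19/9)
  seg 3: down by d8 = 19/9 → (-2, -38/9)
  seg 4: up by d1 = 19/3 → (-2, 19/9)
  seg 5: up by d8 = 19/9 → (-2, 38/9)
  seg 6: right by d2 = 2 → (0, 38/9)
  seg 7: down by d1 = 19/3 → (0, -19/9)
  seg 8: left by d9 = 11746/225 → (-11746/225, -19/9)
  seg 9: right by d6 = 173/15 → (-9151/225, -19/9)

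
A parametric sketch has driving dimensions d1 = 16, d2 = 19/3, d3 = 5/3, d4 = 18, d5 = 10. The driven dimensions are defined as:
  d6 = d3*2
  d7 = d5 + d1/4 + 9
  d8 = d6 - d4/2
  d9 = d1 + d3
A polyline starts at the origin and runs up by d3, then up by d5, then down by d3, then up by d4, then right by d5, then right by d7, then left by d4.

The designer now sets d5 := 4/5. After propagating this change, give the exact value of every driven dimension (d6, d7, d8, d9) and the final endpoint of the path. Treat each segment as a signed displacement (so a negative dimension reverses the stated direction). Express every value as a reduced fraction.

Apply edit: d5 := 4/5
  d6 = d3*2 = 10/3
  d7 = d5 + d1/4 + 9 = 69/5
  d8 = d6 - d4/2 = -17/3
  d9 = d1 + d3 = 53/3
Walk from origin (0, 0):
  seg 1: up by d3 = 5/3 → (0, 5/3)
  seg 2: up by d5 = 4/5 → (0, 37/15)
  seg 3: down by d3 = 5/3 → (0, 4/5)
  seg 4: up by d4 = 18 → (0, 94/5)
  seg 5: right by d5 = 4/5 → (4/5, 94/5)
  seg 6: right by d7 = 69/5 → (73/5, 94/5)
  seg 7: left by d4 = 18 → (-17/5, 94/5)

d6 = 10/3
d7 = 69/5
d8 = -17/3
d9 = 53/3
endpoint = (-17/5, 94/5)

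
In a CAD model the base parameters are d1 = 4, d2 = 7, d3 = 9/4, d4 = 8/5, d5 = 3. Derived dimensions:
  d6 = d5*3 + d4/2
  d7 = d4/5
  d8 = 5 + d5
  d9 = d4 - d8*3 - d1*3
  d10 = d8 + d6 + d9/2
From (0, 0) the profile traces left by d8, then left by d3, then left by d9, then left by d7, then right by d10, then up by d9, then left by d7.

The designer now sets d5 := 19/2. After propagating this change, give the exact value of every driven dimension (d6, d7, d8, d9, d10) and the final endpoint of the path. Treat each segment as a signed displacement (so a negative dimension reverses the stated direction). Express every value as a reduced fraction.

d6 = 293/10
d7 = 8/25
d8 = 29/2
d9 = -539/10
d10 = 337/20
endpoint = (1334/25, -539/10)

Apply edit: d5 := 19/2
  d6 = d5*3 + d4/2 = 293/10
  d7 = d4/5 = 8/25
  d8 = 5 + d5 = 29/2
  d9 = d4 - d8*3 - d1*3 = -539/10
  d10 = d8 + d6 + d9/2 = 337/20
Walk from origin (0, 0):
  seg 1: left by d8 = 29/2 → (-29/2, 0)
  seg 2: left by d3 = 9/4 → (-67/4, 0)
  seg 3: left by d9 = -539/10 → (743/20, 0)
  seg 4: left by d7 = 8/25 → (3683/100, 0)
  seg 5: right by d10 = 337/20 → (1342/25, 0)
  seg 6: up by d9 = -539/10 → (1342/25, -539/10)
  seg 7: left by d7 = 8/25 → (1334/25, -539/10)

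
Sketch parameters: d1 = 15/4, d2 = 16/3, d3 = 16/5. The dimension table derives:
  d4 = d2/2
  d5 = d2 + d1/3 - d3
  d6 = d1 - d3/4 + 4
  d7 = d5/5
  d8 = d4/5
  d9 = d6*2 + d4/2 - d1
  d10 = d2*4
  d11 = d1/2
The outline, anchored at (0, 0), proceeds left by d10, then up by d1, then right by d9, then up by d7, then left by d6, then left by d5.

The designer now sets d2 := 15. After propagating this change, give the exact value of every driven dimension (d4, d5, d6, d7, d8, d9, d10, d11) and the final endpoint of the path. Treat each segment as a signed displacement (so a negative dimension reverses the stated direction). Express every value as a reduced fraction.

Apply edit: d2 := 15
  d4 = d2/2 = 15/2
  d5 = d2 + d1/3 - d3 = 261/20
  d6 = d1 - d3/4 + 4 = 139/20
  d7 = d5/5 = 261/100
  d8 = d4/5 = 3/2
  d9 = d6*2 + d4/2 - d1 = 139/10
  d10 = d2*4 = 60
  d11 = d1/2 = 15/8
Walk from origin (0, 0):
  seg 1: left by d10 = 60 → (-60, 0)
  seg 2: up by d1 = 15/4 → (-60, 15/4)
  seg 3: right by d9 = 139/10 → (-461/10, 15/4)
  seg 4: up by d7 = 261/100 → (-461/10, 159/25)
  seg 5: left by d6 = 139/20 → (-1061/20, 159/25)
  seg 6: left by d5 = 261/20 → (-661/10, 159/25)

d4 = 15/2
d5 = 261/20
d6 = 139/20
d7 = 261/100
d8 = 3/2
d9 = 139/10
d10 = 60
d11 = 15/8
endpoint = (-661/10, 159/25)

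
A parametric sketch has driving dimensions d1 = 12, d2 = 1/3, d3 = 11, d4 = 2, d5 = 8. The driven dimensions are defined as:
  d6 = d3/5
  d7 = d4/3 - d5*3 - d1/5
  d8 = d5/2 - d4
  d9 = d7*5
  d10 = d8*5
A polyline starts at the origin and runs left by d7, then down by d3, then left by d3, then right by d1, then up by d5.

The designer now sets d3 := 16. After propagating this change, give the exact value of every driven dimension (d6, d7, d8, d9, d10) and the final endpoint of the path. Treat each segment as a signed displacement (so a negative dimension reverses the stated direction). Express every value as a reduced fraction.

Apply edit: d3 := 16
  d6 = d3/5 = 16/5
  d7 = d4/3 - d5*3 - d1/5 = -386/15
  d8 = d5/2 - d4 = 2
  d9 = d7*5 = -386/3
  d10 = d8*5 = 10
Walk from origin (0, 0):
  seg 1: left by d7 = -386/15 → (386/15, 0)
  seg 2: down by d3 = 16 → (386/15, -16)
  seg 3: left by d3 = 16 → (146/15, -16)
  seg 4: right by d1 = 12 → (326/15, -16)
  seg 5: up by d5 = 8 → (326/15, -8)

d6 = 16/5
d7 = -386/15
d8 = 2
d9 = -386/3
d10 = 10
endpoint = (326/15, -8)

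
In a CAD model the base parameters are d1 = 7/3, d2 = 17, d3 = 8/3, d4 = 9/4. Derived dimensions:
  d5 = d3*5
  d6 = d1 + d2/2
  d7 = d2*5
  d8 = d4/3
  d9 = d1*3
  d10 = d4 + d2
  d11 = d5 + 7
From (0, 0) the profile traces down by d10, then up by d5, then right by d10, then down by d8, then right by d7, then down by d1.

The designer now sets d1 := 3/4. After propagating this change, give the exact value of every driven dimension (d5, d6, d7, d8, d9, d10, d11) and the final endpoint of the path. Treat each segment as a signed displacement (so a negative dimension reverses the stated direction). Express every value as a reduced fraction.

Apply edit: d1 := 3/4
  d5 = d3*5 = 40/3
  d6 = d1 + d2/2 = 37/4
  d7 = d2*5 = 85
  d8 = d4/3 = 3/4
  d9 = d1*3 = 9/4
  d10 = d4 + d2 = 77/4
  d11 = d5 + 7 = 61/3
Walk from origin (0, 0):
  seg 1: down by d10 = 77/4 → (0, -77/4)
  seg 2: up by d5 = 40/3 → (0, -71/12)
  seg 3: right by d10 = 77/4 → (77/4, -71/12)
  seg 4: down by d8 = 3/4 → (77/4, -20/3)
  seg 5: right by d7 = 85 → (417/4, -20/3)
  seg 6: down by d1 = 3/4 → (417/4, -89/12)

d5 = 40/3
d6 = 37/4
d7 = 85
d8 = 3/4
d9 = 9/4
d10 = 77/4
d11 = 61/3
endpoint = (417/4, -89/12)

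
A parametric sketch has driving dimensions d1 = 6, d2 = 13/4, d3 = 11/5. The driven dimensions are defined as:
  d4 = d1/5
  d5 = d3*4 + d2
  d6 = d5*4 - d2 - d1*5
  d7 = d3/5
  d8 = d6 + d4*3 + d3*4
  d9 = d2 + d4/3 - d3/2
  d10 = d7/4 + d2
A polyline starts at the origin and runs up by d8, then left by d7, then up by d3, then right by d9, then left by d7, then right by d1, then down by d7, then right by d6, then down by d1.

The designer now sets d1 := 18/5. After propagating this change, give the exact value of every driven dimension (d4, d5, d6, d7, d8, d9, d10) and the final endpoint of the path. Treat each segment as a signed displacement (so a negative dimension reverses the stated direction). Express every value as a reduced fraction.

d4 = 18/25
d5 = 241/20
d6 = 539/20
d7 = 11/25
d8 = 3791/100
d9 = 239/100
d10 = 84/25
endpoint = (1603/50, 3607/100)

Apply edit: d1 := 18/5
  d4 = d1/5 = 18/25
  d5 = d3*4 + d2 = 241/20
  d6 = d5*4 - d2 - d1*5 = 539/20
  d7 = d3/5 = 11/25
  d8 = d6 + d4*3 + d3*4 = 3791/100
  d9 = d2 + d4/3 - d3/2 = 239/100
  d10 = d7/4 + d2 = 84/25
Walk from origin (0, 0):
  seg 1: up by d8 = 3791/100 → (0, 3791/100)
  seg 2: left by d7 = 11/25 → (-11/25, 3791/100)
  seg 3: up by d3 = 11/5 → (-11/25, 4011/100)
  seg 4: right by d9 = 239/100 → (39/20, 4011/100)
  seg 5: left by d7 = 11/25 → (151/100, 4011/100)
  seg 6: right by d1 = 18/5 → (511/100, 4011/100)
  seg 7: down by d7 = 11/25 → (511/100, 3967/100)
  seg 8: right by d6 = 539/20 → (1603/50, 3967/100)
  seg 9: down by d1 = 18/5 → (1603/50, 3607/100)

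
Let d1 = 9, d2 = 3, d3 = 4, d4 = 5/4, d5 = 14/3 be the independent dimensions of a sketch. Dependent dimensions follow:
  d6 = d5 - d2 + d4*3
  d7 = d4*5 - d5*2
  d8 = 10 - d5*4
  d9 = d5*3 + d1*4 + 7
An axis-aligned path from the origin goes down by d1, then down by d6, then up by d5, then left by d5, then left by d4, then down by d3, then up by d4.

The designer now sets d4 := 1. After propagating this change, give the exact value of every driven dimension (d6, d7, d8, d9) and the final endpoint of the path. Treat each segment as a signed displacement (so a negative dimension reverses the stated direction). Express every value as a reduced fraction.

d6 = 14/3
d7 = -13/3
d8 = -26/3
d9 = 57
endpoint = (-17/3, -12)

Apply edit: d4 := 1
  d6 = d5 - d2 + d4*3 = 14/3
  d7 = d4*5 - d5*2 = -13/3
  d8 = 10 - d5*4 = -26/3
  d9 = d5*3 + d1*4 + 7 = 57
Walk from origin (0, 0):
  seg 1: down by d1 = 9 → (0, -9)
  seg 2: down by d6 = 14/3 → (0, -41/3)
  seg 3: up by d5 = 14/3 → (0, -9)
  seg 4: left by d5 = 14/3 → (-14/3, -9)
  seg 5: left by d4 = 1 → (-17/3, -9)
  seg 6: down by d3 = 4 → (-17/3, -13)
  seg 7: up by d4 = 1 → (-17/3, -12)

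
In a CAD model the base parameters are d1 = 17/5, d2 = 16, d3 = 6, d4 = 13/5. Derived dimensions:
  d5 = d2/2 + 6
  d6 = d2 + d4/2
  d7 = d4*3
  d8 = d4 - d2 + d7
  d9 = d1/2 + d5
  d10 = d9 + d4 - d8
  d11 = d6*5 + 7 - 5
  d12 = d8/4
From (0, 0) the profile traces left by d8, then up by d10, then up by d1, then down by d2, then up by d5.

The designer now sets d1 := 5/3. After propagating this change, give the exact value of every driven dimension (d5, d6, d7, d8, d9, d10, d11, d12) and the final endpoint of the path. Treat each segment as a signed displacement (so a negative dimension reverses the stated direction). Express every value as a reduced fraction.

Apply edit: d1 := 5/3
  d5 = d2/2 + 6 = 14
  d6 = d2 + d4/2 = 173/10
  d7 = d4*3 = 39/5
  d8 = d4 - d2 + d7 = -28/5
  d9 = d1/2 + d5 = 89/6
  d10 = d9 + d4 - d8 = 691/30
  d11 = d6*5 + 7 - 5 = 177/2
  d12 = d8/4 = -7/5
Walk from origin (0, 0):
  seg 1: left by d8 = -28/5 → (28/5, 0)
  seg 2: up by d10 = 691/30 → (28/5, 691/30)
  seg 3: up by d1 = 5/3 → (28/5, 247/10)
  seg 4: down by d2 = 16 → (28/5, 87/10)
  seg 5: up by d5 = 14 → (28/5, 227/10)

d5 = 14
d6 = 173/10
d7 = 39/5
d8 = -28/5
d9 = 89/6
d10 = 691/30
d11 = 177/2
d12 = -7/5
endpoint = (28/5, 227/10)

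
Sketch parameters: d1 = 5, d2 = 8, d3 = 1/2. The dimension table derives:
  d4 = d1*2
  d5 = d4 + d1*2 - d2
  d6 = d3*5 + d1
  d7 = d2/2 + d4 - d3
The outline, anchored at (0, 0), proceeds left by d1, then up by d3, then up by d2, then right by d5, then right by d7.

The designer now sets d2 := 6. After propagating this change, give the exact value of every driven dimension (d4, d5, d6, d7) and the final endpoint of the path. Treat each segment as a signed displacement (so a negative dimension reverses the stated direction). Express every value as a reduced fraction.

Apply edit: d2 := 6
  d4 = d1*2 = 10
  d5 = d4 + d1*2 - d2 = 14
  d6 = d3*5 + d1 = 15/2
  d7 = d2/2 + d4 - d3 = 25/2
Walk from origin (0, 0):
  seg 1: left by d1 = 5 → (-5, 0)
  seg 2: up by d3 = 1/2 → (-5, 1/2)
  seg 3: up by d2 = 6 → (-5, 13/2)
  seg 4: right by d5 = 14 → (9, 13/2)
  seg 5: right by d7 = 25/2 → (43/2, 13/2)

d4 = 10
d5 = 14
d6 = 15/2
d7 = 25/2
endpoint = (43/2, 13/2)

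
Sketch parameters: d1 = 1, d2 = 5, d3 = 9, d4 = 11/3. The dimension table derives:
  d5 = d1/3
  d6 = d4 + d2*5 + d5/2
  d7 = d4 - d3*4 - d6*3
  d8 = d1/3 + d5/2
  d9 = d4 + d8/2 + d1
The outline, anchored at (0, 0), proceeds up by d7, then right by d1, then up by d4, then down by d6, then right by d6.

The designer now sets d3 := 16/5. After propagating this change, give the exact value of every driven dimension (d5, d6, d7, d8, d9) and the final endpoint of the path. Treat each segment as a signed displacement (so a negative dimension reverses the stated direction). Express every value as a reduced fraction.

d5 = 1/3
d6 = 173/6
d7 = -2869/30
d8 = 1/2
d9 = 59/12
endpoint = (179/6, -604/5)

Apply edit: d3 := 16/5
  d5 = d1/3 = 1/3
  d6 = d4 + d2*5 + d5/2 = 173/6
  d7 = d4 - d3*4 - d6*3 = -2869/30
  d8 = d1/3 + d5/2 = 1/2
  d9 = d4 + d8/2 + d1 = 59/12
Walk from origin (0, 0):
  seg 1: up by d7 = -2869/30 → (0, -2869/30)
  seg 2: right by d1 = 1 → (1, -2869/30)
  seg 3: up by d4 = 11/3 → (1, -2759/30)
  seg 4: down by d6 = 173/6 → (1, -604/5)
  seg 5: right by d6 = 173/6 → (179/6, -604/5)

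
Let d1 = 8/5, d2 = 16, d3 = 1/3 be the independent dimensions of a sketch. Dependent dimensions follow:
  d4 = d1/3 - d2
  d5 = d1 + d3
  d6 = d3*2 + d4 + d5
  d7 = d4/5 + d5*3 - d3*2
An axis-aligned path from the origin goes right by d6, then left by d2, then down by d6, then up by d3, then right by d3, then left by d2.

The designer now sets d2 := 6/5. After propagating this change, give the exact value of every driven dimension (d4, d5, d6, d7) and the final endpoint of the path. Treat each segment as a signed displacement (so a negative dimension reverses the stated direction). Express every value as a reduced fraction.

Apply edit: d2 := 6/5
  d4 = d1/3 - d2 = -2/3
  d5 = d1 + d3 = 29/15
  d6 = d3*2 + d4 + d5 = 29/15
  d7 = d4/5 + d5*3 - d3*2 = 5
Walk from origin (0, 0):
  seg 1: right by d6 = 29/15 → (29/15, 0)
  seg 2: left by d2 = 6/5 → (11/15, 0)
  seg 3: down by d6 = 29/15 → (11/15, -29/15)
  seg 4: up by d3 = 1/3 → (11/15, -8/5)
  seg 5: right by d3 = 1/3 → (16/15, -8/5)
  seg 6: left by d2 = 6/5 → (-2/15, -8/5)

d4 = -2/3
d5 = 29/15
d6 = 29/15
d7 = 5
endpoint = (-2/15, -8/5)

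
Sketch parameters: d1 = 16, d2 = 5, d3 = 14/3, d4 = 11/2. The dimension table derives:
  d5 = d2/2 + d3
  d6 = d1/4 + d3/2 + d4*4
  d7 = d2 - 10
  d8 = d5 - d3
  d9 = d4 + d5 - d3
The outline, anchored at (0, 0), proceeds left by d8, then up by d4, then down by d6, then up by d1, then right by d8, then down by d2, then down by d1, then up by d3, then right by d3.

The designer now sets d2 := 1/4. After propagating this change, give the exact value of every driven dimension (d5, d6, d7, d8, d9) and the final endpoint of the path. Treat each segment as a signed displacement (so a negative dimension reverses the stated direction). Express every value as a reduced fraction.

Apply edit: d2 := 1/4
  d5 = d2/2 + d3 = 115/24
  d6 = d1/4 + d3/2 + d4*4 = 85/3
  d7 = d2 - 10 = -39/4
  d8 = d5 - d3 = 1/8
  d9 = d4 + d5 - d3 = 45/8
Walk from origin (0, 0):
  seg 1: left by d8 = 1/8 → (-1/8, 0)
  seg 2: up by d4 = 11/2 → (-1/8, 11/2)
  seg 3: down by d6 = 85/3 → (-1/8, -137/6)
  seg 4: up by d1 = 16 → (-1/8, -41/6)
  seg 5: right by d8 = 1/8 → (0, -41/6)
  seg 6: down by d2 = 1/4 → (0, -85/12)
  seg 7: down by d1 = 16 → (0, -277/12)
  seg 8: up by d3 = 14/3 → (0, -221/12)
  seg 9: right by d3 = 14/3 → (14/3, -221/12)

d5 = 115/24
d6 = 85/3
d7 = -39/4
d8 = 1/8
d9 = 45/8
endpoint = (14/3, -221/12)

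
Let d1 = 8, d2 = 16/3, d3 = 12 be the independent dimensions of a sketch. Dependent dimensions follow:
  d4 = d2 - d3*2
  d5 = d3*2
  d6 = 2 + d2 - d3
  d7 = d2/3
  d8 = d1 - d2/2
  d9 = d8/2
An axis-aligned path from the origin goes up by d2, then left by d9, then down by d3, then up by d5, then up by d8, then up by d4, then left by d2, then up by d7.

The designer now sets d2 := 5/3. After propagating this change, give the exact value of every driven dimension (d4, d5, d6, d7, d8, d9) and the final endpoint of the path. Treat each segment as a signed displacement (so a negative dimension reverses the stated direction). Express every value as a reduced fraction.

d4 = -67/3
d5 = 24
d6 = -25/3
d7 = 5/9
d8 = 43/6
d9 = 43/12
endpoint = (-21/4, -17/18)

Apply edit: d2 := 5/3
  d4 = d2 - d3*2 = -67/3
  d5 = d3*2 = 24
  d6 = 2 + d2 - d3 = -25/3
  d7 = d2/3 = 5/9
  d8 = d1 - d2/2 = 43/6
  d9 = d8/2 = 43/12
Walk from origin (0, 0):
  seg 1: up by d2 = 5/3 → (0, 5/3)
  seg 2: left by d9 = 43/12 → (-43/12, 5/3)
  seg 3: down by d3 = 12 → (-43/12, -31/3)
  seg 4: up by d5 = 24 → (-43/12, 41/3)
  seg 5: up by d8 = 43/6 → (-43/12, 125/6)
  seg 6: up by d4 = -67/3 → (-43/12, -3/2)
  seg 7: left by d2 = 5/3 → (-21/4, -3/2)
  seg 8: up by d7 = 5/9 → (-21/4, -17/18)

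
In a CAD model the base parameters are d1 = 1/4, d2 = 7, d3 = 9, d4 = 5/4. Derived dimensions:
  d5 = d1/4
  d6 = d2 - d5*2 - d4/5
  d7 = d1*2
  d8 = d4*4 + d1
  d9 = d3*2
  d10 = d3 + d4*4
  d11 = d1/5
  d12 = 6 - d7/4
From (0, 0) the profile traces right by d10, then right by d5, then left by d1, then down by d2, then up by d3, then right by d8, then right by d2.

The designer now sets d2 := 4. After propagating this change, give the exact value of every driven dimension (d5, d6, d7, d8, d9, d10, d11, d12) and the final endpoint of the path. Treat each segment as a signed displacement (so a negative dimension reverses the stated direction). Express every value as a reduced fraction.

Apply edit: d2 := 4
  d5 = d1/4 = 1/16
  d6 = d2 - d5*2 - d4/5 = 29/8
  d7 = d1*2 = 1/2
  d8 = d4*4 + d1 = 21/4
  d9 = d3*2 = 18
  d10 = d3 + d4*4 = 14
  d11 = d1/5 = 1/20
  d12 = 6 - d7/4 = 47/8
Walk from origin (0, 0):
  seg 1: right by d10 = 14 → (14, 0)
  seg 2: right by d5 = 1/16 → (225/16, 0)
  seg 3: left by d1 = 1/4 → (221/16, 0)
  seg 4: down by d2 = 4 → (221/16, -4)
  seg 5: up by d3 = 9 → (221/16, 5)
  seg 6: right by d8 = 21/4 → (305/16, 5)
  seg 7: right by d2 = 4 → (369/16, 5)

d5 = 1/16
d6 = 29/8
d7 = 1/2
d8 = 21/4
d9 = 18
d10 = 14
d11 = 1/20
d12 = 47/8
endpoint = (369/16, 5)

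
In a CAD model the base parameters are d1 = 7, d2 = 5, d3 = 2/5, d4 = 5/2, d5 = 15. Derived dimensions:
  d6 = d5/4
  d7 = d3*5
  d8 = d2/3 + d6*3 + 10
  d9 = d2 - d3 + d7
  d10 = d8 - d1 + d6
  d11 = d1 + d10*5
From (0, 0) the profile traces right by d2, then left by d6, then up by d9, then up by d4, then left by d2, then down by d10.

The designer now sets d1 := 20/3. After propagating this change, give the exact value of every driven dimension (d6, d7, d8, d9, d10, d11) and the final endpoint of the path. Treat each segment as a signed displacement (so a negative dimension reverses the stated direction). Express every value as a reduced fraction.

Apply edit: d1 := 20/3
  d6 = d5/4 = 15/4
  d7 = d3*5 = 2
  d8 = d2/3 + d6*3 + 10 = 275/12
  d9 = d2 - d3 + d7 = 33/5
  d10 = d8 - d1 + d6 = 20
  d11 = d1 + d10*5 = 320/3
Walk from origin (0, 0):
  seg 1: right by d2 = 5 → (5, 0)
  seg 2: left by d6 = 15/4 → (5/4, 0)
  seg 3: up by d9 = 33/5 → (5/4, 33/5)
  seg 4: up by d4 = 5/2 → (5/4, 91/10)
  seg 5: left by d2 = 5 → (-15/4, 91/10)
  seg 6: down by d10 = 20 → (-15/4, -109/10)

d6 = 15/4
d7 = 2
d8 = 275/12
d9 = 33/5
d10 = 20
d11 = 320/3
endpoint = (-15/4, -109/10)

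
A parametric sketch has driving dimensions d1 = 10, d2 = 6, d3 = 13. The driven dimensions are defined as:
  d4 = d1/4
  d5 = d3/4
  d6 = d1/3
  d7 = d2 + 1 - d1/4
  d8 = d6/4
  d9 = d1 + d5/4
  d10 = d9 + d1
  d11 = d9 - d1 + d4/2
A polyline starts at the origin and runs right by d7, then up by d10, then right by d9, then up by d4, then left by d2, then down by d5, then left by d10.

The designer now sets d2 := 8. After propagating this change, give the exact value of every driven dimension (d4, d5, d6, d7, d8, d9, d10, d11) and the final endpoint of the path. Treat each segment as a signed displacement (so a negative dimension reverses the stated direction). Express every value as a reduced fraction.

d4 = 5/2
d5 = 13/4
d6 = 10/3
d7 = 13/2
d8 = 5/6
d9 = 173/16
d10 = 333/16
d11 = 33/16
endpoint = (-23/2, 321/16)

Apply edit: d2 := 8
  d4 = d1/4 = 5/2
  d5 = d3/4 = 13/4
  d6 = d1/3 = 10/3
  d7 = d2 + 1 - d1/4 = 13/2
  d8 = d6/4 = 5/6
  d9 = d1 + d5/4 = 173/16
  d10 = d9 + d1 = 333/16
  d11 = d9 - d1 + d4/2 = 33/16
Walk from origin (0, 0):
  seg 1: right by d7 = 13/2 → (13/2, 0)
  seg 2: up by d10 = 333/16 → (13/2, 333/16)
  seg 3: right by d9 = 173/16 → (277/16, 333/16)
  seg 4: up by d4 = 5/2 → (277/16, 373/16)
  seg 5: left by d2 = 8 → (149/16, 373/16)
  seg 6: down by d5 = 13/4 → (149/16, 321/16)
  seg 7: left by d10 = 333/16 → (-23/2, 321/16)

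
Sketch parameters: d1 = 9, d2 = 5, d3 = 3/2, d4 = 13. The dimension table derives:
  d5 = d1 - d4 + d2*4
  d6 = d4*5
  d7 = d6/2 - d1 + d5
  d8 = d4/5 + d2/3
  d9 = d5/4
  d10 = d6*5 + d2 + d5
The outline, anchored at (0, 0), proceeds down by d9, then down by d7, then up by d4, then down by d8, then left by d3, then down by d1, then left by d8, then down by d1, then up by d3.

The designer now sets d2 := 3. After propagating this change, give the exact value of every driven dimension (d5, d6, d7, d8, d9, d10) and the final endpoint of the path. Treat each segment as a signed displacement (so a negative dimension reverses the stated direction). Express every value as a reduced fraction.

d5 = 8
d6 = 65
d7 = 63/2
d8 = 18/5
d9 = 2
d10 = 336
endpoint = (-51/10, -203/5)

Apply edit: d2 := 3
  d5 = d1 - d4 + d2*4 = 8
  d6 = d4*5 = 65
  d7 = d6/2 - d1 + d5 = 63/2
  d8 = d4/5 + d2/3 = 18/5
  d9 = d5/4 = 2
  d10 = d6*5 + d2 + d5 = 336
Walk from origin (0, 0):
  seg 1: down by d9 = 2 → (0, -2)
  seg 2: down by d7 = 63/2 → (0, -67/2)
  seg 3: up by d4 = 13 → (0, -41/2)
  seg 4: down by d8 = 18/5 → (0, -241/10)
  seg 5: left by d3 = 3/2 → (-3/2, -241/10)
  seg 6: down by d1 = 9 → (-3/2, -331/10)
  seg 7: left by d8 = 18/5 → (-51/10, -331/10)
  seg 8: down by d1 = 9 → (-51/10, -421/10)
  seg 9: up by d3 = 3/2 → (-51/10, -203/5)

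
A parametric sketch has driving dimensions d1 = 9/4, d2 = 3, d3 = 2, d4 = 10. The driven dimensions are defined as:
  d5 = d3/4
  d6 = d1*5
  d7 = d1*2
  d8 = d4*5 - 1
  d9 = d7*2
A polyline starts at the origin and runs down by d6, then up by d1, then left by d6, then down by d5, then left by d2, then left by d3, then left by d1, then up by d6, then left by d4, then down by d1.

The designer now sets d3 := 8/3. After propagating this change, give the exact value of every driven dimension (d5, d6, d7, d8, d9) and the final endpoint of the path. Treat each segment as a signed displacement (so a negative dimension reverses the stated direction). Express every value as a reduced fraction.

d5 = 2/3
d6 = 45/4
d7 = 9/2
d8 = 49
d9 = 9
endpoint = (-175/6, -2/3)

Apply edit: d3 := 8/3
  d5 = d3/4 = 2/3
  d6 = d1*5 = 45/4
  d7 = d1*2 = 9/2
  d8 = d4*5 - 1 = 49
  d9 = d7*2 = 9
Walk from origin (0, 0):
  seg 1: down by d6 = 45/4 → (0, -45/4)
  seg 2: up by d1 = 9/4 → (0, -9)
  seg 3: left by d6 = 45/4 → (-45/4, -9)
  seg 4: down by d5 = 2/3 → (-45/4, -29/3)
  seg 5: left by d2 = 3 → (-57/4, -29/3)
  seg 6: left by d3 = 8/3 → (-203/12, -29/3)
  seg 7: left by d1 = 9/4 → (-115/6, -29/3)
  seg 8: up by d6 = 45/4 → (-115/6, 19/12)
  seg 9: left by d4 = 10 → (-175/6, 19/12)
  seg 10: down by d1 = 9/4 → (-175/6, -2/3)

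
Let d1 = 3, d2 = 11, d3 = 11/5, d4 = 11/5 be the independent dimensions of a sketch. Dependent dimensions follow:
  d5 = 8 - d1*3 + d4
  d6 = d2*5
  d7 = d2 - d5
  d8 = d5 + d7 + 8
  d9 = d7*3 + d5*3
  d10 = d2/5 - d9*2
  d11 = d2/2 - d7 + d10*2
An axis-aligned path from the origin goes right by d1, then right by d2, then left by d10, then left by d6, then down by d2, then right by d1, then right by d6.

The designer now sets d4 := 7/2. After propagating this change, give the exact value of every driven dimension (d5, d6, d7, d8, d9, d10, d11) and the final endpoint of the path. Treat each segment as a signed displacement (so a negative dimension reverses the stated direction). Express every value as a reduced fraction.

d5 = 5/2
d6 = 55
d7 = 17/2
d8 = 19
d9 = 33
d10 = -319/5
d11 = -653/5
endpoint = (404/5, -11)

Apply edit: d4 := 7/2
  d5 = 8 - d1*3 + d4 = 5/2
  d6 = d2*5 = 55
  d7 = d2 - d5 = 17/2
  d8 = d5 + d7 + 8 = 19
  d9 = d7*3 + d5*3 = 33
  d10 = d2/5 - d9*2 = -319/5
  d11 = d2/2 - d7 + d10*2 = -653/5
Walk from origin (0, 0):
  seg 1: right by d1 = 3 → (3, 0)
  seg 2: right by d2 = 11 → (14, 0)
  seg 3: left by d10 = -319/5 → (389/5, 0)
  seg 4: left by d6 = 55 → (114/5, 0)
  seg 5: down by d2 = 11 → (114/5, -11)
  seg 6: right by d1 = 3 → (129/5, -11)
  seg 7: right by d6 = 55 → (404/5, -11)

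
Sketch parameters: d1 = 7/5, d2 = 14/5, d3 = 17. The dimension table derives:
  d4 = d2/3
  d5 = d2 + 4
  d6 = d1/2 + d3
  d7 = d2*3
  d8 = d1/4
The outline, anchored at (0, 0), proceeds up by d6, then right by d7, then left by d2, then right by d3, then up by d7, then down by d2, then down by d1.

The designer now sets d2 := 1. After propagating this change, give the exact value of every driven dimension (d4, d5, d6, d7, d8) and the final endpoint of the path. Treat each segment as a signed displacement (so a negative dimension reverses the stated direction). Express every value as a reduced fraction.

Apply edit: d2 := 1
  d4 = d2/3 = 1/3
  d5 = d2 + 4 = 5
  d6 = d1/2 + d3 = 177/10
  d7 = d2*3 = 3
  d8 = d1/4 = 7/20
Walk from origin (0, 0):
  seg 1: up by d6 = 177/10 → (0, 177/10)
  seg 2: right by d7 = 3 → (3, 177/10)
  seg 3: left by d2 = 1 → (2, 177/10)
  seg 4: right by d3 = 17 → (19, 177/10)
  seg 5: up by d7 = 3 → (19, 207/10)
  seg 6: down by d2 = 1 → (19, 197/10)
  seg 7: down by d1 = 7/5 → (19, 183/10)

d4 = 1/3
d5 = 5
d6 = 177/10
d7 = 3
d8 = 7/20
endpoint = (19, 183/10)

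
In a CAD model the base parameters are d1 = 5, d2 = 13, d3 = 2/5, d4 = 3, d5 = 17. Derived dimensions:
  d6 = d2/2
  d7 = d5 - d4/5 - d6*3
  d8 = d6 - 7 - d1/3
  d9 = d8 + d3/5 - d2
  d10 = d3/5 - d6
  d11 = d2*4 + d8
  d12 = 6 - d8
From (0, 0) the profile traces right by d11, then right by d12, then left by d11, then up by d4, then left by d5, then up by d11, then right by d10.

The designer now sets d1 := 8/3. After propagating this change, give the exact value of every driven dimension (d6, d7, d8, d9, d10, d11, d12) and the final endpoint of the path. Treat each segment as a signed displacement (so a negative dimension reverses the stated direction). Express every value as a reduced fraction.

Apply edit: d1 := 8/3
  d6 = d2/2 = 13/2
  d7 = d5 - d4/5 - d6*3 = -31/10
  d8 = d6 - 7 - d1/3 = -25/18
  d9 = d8 + d3/5 - d2 = -6439/450
  d10 = d3/5 - d6 = -321/50
  d11 = d2*4 + d8 = 911/18
  d12 = 6 - d8 = 133/18
Walk from origin (0, 0):
  seg 1: right by d11 = 911/18 → (911/18, 0)
  seg 2: right by d12 = 133/18 → (58, 0)
  seg 3: left by d11 = 911/18 → (133/18, 0)
  seg 4: up by d4 = 3 → (133/18, 3)
  seg 5: left by d5 = 17 → (-173/18, 3)
  seg 6: up by d11 = 911/18 → (-173/18, 965/18)
  seg 7: right by d10 = -321/50 → (-3607/225, 965/18)

d6 = 13/2
d7 = -31/10
d8 = -25/18
d9 = -6439/450
d10 = -321/50
d11 = 911/18
d12 = 133/18
endpoint = (-3607/225, 965/18)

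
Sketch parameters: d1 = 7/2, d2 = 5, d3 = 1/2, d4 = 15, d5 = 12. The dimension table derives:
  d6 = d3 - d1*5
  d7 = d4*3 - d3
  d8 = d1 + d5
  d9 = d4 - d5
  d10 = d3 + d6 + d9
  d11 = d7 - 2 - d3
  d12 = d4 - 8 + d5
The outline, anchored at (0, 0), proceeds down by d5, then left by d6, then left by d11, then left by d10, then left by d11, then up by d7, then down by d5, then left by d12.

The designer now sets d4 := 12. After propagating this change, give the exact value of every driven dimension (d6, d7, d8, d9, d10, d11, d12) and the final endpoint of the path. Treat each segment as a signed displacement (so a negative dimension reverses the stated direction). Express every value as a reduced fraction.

d6 = -17
d7 = 71/2
d8 = 31/2
d9 = 0
d10 = -33/2
d11 = 33
d12 = 16
endpoint = (-97/2, 23/2)

Apply edit: d4 := 12
  d6 = d3 - d1*5 = -17
  d7 = d4*3 - d3 = 71/2
  d8 = d1 + d5 = 31/2
  d9 = d4 - d5 = 0
  d10 = d3 + d6 + d9 = -33/2
  d11 = d7 - 2 - d3 = 33
  d12 = d4 - 8 + d5 = 16
Walk from origin (0, 0):
  seg 1: down by d5 = 12 → (0, -12)
  seg 2: left by d6 = -17 → (17, -12)
  seg 3: left by d11 = 33 → (-16, -12)
  seg 4: left by d10 = -33/2 → (1/2, -12)
  seg 5: left by d11 = 33 → (-65/2, -12)
  seg 6: up by d7 = 71/2 → (-65/2, 47/2)
  seg 7: down by d5 = 12 → (-65/2, 23/2)
  seg 8: left by d12 = 16 → (-97/2, 23/2)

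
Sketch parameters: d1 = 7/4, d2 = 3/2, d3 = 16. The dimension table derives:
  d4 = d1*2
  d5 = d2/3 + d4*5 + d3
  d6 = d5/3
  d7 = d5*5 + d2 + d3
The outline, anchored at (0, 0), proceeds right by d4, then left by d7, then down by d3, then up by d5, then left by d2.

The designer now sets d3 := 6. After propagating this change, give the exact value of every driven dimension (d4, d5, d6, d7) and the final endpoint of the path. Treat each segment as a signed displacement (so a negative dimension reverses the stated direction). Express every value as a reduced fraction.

d4 = 7/2
d5 = 24
d6 = 8
d7 = 255/2
endpoint = (-251/2, 18)

Apply edit: d3 := 6
  d4 = d1*2 = 7/2
  d5 = d2/3 + d4*5 + d3 = 24
  d6 = d5/3 = 8
  d7 = d5*5 + d2 + d3 = 255/2
Walk from origin (0, 0):
  seg 1: right by d4 = 7/2 → (7/2, 0)
  seg 2: left by d7 = 255/2 → (-124, 0)
  seg 3: down by d3 = 6 → (-124, -6)
  seg 4: up by d5 = 24 → (-124, 18)
  seg 5: left by d2 = 3/2 → (-251/2, 18)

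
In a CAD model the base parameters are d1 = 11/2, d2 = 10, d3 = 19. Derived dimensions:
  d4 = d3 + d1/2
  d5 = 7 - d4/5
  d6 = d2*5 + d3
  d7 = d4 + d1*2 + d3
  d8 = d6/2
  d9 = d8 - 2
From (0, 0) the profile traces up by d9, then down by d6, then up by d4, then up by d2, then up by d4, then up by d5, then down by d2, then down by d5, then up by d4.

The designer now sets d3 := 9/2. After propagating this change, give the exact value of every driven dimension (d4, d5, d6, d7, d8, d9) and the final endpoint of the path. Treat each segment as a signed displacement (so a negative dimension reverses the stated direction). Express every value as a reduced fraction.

d4 = 29/4
d5 = 111/20
d6 = 109/2
d7 = 91/4
d8 = 109/4
d9 = 101/4
endpoint = (0, -15/2)

Apply edit: d3 := 9/2
  d4 = d3 + d1/2 = 29/4
  d5 = 7 - d4/5 = 111/20
  d6 = d2*5 + d3 = 109/2
  d7 = d4 + d1*2 + d3 = 91/4
  d8 = d6/2 = 109/4
  d9 = d8 - 2 = 101/4
Walk from origin (0, 0):
  seg 1: up by d9 = 101/4 → (0, 101/4)
  seg 2: down by d6 = 109/2 → (0, -117/4)
  seg 3: up by d4 = 29/4 → (0, -22)
  seg 4: up by d2 = 10 → (0, -12)
  seg 5: up by d4 = 29/4 → (0, -19/4)
  seg 6: up by d5 = 111/20 → (0, 4/5)
  seg 7: down by d2 = 10 → (0, -46/5)
  seg 8: down by d5 = 111/20 → (0, -59/4)
  seg 9: up by d4 = 29/4 → (0, -15/2)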